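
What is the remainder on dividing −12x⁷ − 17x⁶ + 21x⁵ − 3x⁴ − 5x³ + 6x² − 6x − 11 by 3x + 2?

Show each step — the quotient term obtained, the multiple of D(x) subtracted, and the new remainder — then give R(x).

R(x) = −7

Step 1: lead(−12x⁷ − 17x⁶ + 21x⁵ − 3x⁴ − 5x³ + 6x² − 6x − 11) ÷ lead(D) = −12x⁷ ÷ 3x = −4x⁶. Subtract (−4x⁶)·D = −12x⁷ − 8x⁶. Remainder: −9x⁶ + 21x⁵ − 3x⁴ − 5x³ + 6x² − 6x − 11.
Step 2: lead(−9x⁶ + 21x⁵ − 3x⁴ − 5x³ + 6x² − 6x − 11) ÷ lead(D) = −9x⁶ ÷ 3x = −3x⁵. Subtract (−3x⁵)·D = −9x⁶ − 6x⁵. Remainder: 27x⁵ − 3x⁴ − 5x³ + 6x² − 6x − 11.
Step 3: lead(27x⁵ − 3x⁴ − 5x³ + 6x² − 6x − 11) ÷ lead(D) = 27x⁵ ÷ 3x = 9x⁴. Subtract (9x⁴)·D = 27x⁵ + 18x⁴. Remainder: −21x⁴ − 5x³ + 6x² − 6x − 11.
Step 4: lead(−21x⁴ − 5x³ + 6x² − 6x − 11) ÷ lead(D) = −21x⁴ ÷ 3x = −7x³. Subtract (−7x³)·D = −21x⁴ − 14x³. Remainder: 9x³ + 6x² − 6x − 11.
Step 5: lead(9x³ + 6x² − 6x − 11) ÷ lead(D) = 9x³ ÷ 3x = 3x². Subtract (3x²)·D = 9x³ + 6x². Remainder: −6x − 11.
Step 6: lead(−6x − 11) ÷ lead(D) = −6x ÷ 3x = −2. Subtract (−2)·D = −6x − 4. Remainder: −7.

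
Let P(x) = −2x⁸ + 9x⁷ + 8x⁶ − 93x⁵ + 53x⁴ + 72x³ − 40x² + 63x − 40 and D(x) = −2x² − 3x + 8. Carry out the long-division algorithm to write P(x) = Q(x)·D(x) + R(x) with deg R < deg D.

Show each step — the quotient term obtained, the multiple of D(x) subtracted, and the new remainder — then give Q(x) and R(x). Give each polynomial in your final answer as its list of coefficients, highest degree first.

Q = [1, -6, 9, 9, -4, 6, -5]; R = [0]

Step 1: lead(−2x⁸ + 9x⁷ + 8x⁶ − 93x⁵ + 53x⁴ + 72x³ − 40x² + 63x − 40) ÷ lead(D) = −2x⁸ ÷ −2x² = x⁶. Subtract (x⁶)·D = −2x⁸ − 3x⁷ + 8x⁶. Remainder: 12x⁷ − 93x⁵ + 53x⁴ + 72x³ − 40x² + 63x − 40.
Step 2: lead(12x⁷ − 93x⁵ + 53x⁴ + 72x³ − 40x² + 63x − 40) ÷ lead(D) = 12x⁷ ÷ −2x² = −6x⁵. Subtract (−6x⁵)·D = 12x⁷ + 18x⁶ − 48x⁵. Remainder: −18x⁶ − 45x⁵ + 53x⁴ + 72x³ − 40x² + 63x − 40.
Step 3: lead(−18x⁶ − 45x⁵ + 53x⁴ + 72x³ − 40x² + 63x − 40) ÷ lead(D) = −18x⁶ ÷ −2x² = 9x⁴. Subtract (9x⁴)·D = −18x⁶ − 27x⁵ + 72x⁴. Remainder: −18x⁵ − 19x⁴ + 72x³ − 40x² + 63x − 40.
Step 4: lead(−18x⁵ − 19x⁴ + 72x³ − 40x² + 63x − 40) ÷ lead(D) = −18x⁵ ÷ −2x² = 9x³. Subtract (9x³)·D = −18x⁵ − 27x⁴ + 72x³. Remainder: 8x⁴ − 40x² + 63x − 40.
Step 5: lead(8x⁴ − 40x² + 63x − 40) ÷ lead(D) = 8x⁴ ÷ −2x² = −4x². Subtract (−4x²)·D = 8x⁴ + 12x³ − 32x². Remainder: −12x³ − 8x² + 63x − 40.
Step 6: lead(−12x³ − 8x² + 63x − 40) ÷ lead(D) = −12x³ ÷ −2x² = 6x. Subtract (6x)·D = −12x³ − 18x² + 48x. Remainder: 10x² + 15x − 40.
Step 7: lead(10x² + 15x − 40) ÷ lead(D) = 10x² ÷ −2x² = −5. Subtract (−5)·D = 10x² + 15x − 40. Remainder: 0.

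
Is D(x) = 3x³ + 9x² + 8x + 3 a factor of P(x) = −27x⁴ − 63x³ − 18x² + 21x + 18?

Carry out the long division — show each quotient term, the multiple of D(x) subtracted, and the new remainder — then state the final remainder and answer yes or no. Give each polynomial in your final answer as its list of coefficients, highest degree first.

Step 1: lead(−27x⁴ − 63x³ − 18x² + 21x + 18) ÷ lead(D) = −27x⁴ ÷ 3x³ = −9x. Subtract (−9x)·D = −27x⁴ − 81x³ − 72x² − 27x. Remainder: 18x³ + 54x² + 48x + 18.
Step 2: lead(18x³ + 54x² + 48x + 18) ÷ lead(D) = 18x³ ÷ 3x³ = 6. Subtract (6)·D = 18x³ + 54x² + 48x + 18. Remainder: 0.

R = [0], so D(x) is a factor of P(x). yes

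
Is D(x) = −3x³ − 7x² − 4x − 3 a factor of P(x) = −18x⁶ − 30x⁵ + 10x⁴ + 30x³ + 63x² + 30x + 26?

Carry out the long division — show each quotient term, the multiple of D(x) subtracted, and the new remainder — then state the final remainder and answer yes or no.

Step 1: lead(−18x⁶ − 30x⁵ + 10x⁴ + 30x³ + 63x² + 30x + 26) ÷ lead(D) = −18x⁶ ÷ −3x³ = 6x³. Subtract (6x³)·D = −18x⁶ − 42x⁵ − 24x⁴ − 18x³. Remainder: 12x⁵ + 34x⁴ + 48x³ + 63x² + 30x + 26.
Step 2: lead(12x⁵ + 34x⁴ + 48x³ + 63x² + 30x + 26) ÷ lead(D) = 12x⁵ ÷ −3x³ = −4x². Subtract (−4x²)·D = 12x⁵ + 28x⁴ + 16x³ + 12x². Remainder: 6x⁴ + 32x³ + 51x² + 30x + 26.
Step 3: lead(6x⁴ + 32x³ + 51x² + 30x + 26) ÷ lead(D) = 6x⁴ ÷ −3x³ = −2x. Subtract (−2x)·D = 6x⁴ + 14x³ + 8x² + 6x. Remainder: 18x³ + 43x² + 24x + 26.
Step 4: lead(18x³ + 43x² + 24x + 26) ÷ lead(D) = 18x³ ÷ −3x³ = −6. Subtract (−6)·D = 18x³ + 42x² + 24x + 18. Remainder: x² + 8.

R(x) = x² + 8, so D(x) is not a factor of P(x). no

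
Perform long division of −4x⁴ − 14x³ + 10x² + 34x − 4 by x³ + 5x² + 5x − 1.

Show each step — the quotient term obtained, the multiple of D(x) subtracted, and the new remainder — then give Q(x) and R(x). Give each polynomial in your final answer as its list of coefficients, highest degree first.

Step 1: lead(−4x⁴ − 14x³ + 10x² + 34x − 4) ÷ lead(D) = −4x⁴ ÷ x³ = −4x. Subtract (−4x)·D = −4x⁴ − 20x³ − 20x² + 4x. Remainder: 6x³ + 30x² + 30x − 4.
Step 2: lead(6x³ + 30x² + 30x − 4) ÷ lead(D) = 6x³ ÷ x³ = 6. Subtract (6)·D = 6x³ + 30x² + 30x − 6. Remainder: 2.

Q = [-4, 6]; R = [2]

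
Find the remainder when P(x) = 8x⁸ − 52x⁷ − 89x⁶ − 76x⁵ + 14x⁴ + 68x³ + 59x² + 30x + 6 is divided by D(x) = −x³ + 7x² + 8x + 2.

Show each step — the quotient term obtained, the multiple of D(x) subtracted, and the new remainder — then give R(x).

R(x) = 0

Step 1: lead(8x⁸ − 52x⁷ − 89x⁶ − 76x⁵ + 14x⁴ + 68x³ + 59x² + 30x + 6) ÷ lead(D) = 8x⁸ ÷ −x³ = −8x⁵. Subtract (−8x⁵)·D = 8x⁸ − 56x⁷ − 64x⁶ − 16x⁵. Remainder: 4x⁷ − 25x⁶ − 60x⁵ + 14x⁴ + 68x³ + 59x² + 30x + 6.
Step 2: lead(4x⁷ − 25x⁶ − 60x⁵ + 14x⁴ + 68x³ + 59x² + 30x + 6) ÷ lead(D) = 4x⁷ ÷ −x³ = −4x⁴. Subtract (−4x⁴)·D = 4x⁷ − 28x⁶ − 32x⁵ − 8x⁴. Remainder: 3x⁶ − 28x⁵ + 22x⁴ + 68x³ + 59x² + 30x + 6.
Step 3: lead(3x⁶ − 28x⁵ + 22x⁴ + 68x³ + 59x² + 30x + 6) ÷ lead(D) = 3x⁶ ÷ −x³ = −3x³. Subtract (−3x³)·D = 3x⁶ − 21x⁵ − 24x⁴ − 6x³. Remainder: −7x⁵ + 46x⁴ + 74x³ + 59x² + 30x + 6.
Step 4: lead(−7x⁵ + 46x⁴ + 74x³ + 59x² + 30x + 6) ÷ lead(D) = −7x⁵ ÷ −x³ = 7x². Subtract (7x²)·D = −7x⁵ + 49x⁴ + 56x³ + 14x². Remainder: −3x⁴ + 18x³ + 45x² + 30x + 6.
Step 5: lead(−3x⁴ + 18x³ + 45x² + 30x + 6) ÷ lead(D) = −3x⁴ ÷ −x³ = 3x. Subtract (3x)·D = −3x⁴ + 21x³ + 24x² + 6x. Remainder: −3x³ + 21x² + 24x + 6.
Step 6: lead(−3x³ + 21x² + 24x + 6) ÷ lead(D) = −3x³ ÷ −x³ = 3. Subtract (3)·D = −3x³ + 21x² + 24x + 6. Remainder: 0.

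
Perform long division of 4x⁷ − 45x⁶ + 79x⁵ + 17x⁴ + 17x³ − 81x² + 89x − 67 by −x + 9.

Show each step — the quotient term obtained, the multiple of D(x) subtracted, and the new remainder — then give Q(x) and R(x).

Q(x) = −4x⁶ + 9x⁵ + 2x⁴ + x³ − 8x² + 9x − 8; R(x) = 5

Step 1: lead(4x⁷ − 45x⁶ + 79x⁵ + 17x⁴ + 17x³ − 81x² + 89x − 67) ÷ lead(D) = 4x⁷ ÷ −x = −4x⁶. Subtract (−4x⁶)·D = 4x⁷ − 36x⁶. Remainder: −9x⁶ + 79x⁵ + 17x⁴ + 17x³ − 81x² + 89x − 67.
Step 2: lead(−9x⁶ + 79x⁵ + 17x⁴ + 17x³ − 81x² + 89x − 67) ÷ lead(D) = −9x⁶ ÷ −x = 9x⁵. Subtract (9x⁵)·D = −9x⁶ + 81x⁵. Remainder: −2x⁵ + 17x⁴ + 17x³ − 81x² + 89x − 67.
Step 3: lead(−2x⁵ + 17x⁴ + 17x³ − 81x² + 89x − 67) ÷ lead(D) = −2x⁵ ÷ −x = 2x⁴. Subtract (2x⁴)·D = −2x⁵ + 18x⁴. Remainder: −x⁴ + 17x³ − 81x² + 89x − 67.
Step 4: lead(−x⁴ + 17x³ − 81x² + 89x − 67) ÷ lead(D) = −x⁴ ÷ −x = x³. Subtract (x³)·D = −x⁴ + 9x³. Remainder: 8x³ − 81x² + 89x − 67.
Step 5: lead(8x³ − 81x² + 89x − 67) ÷ lead(D) = 8x³ ÷ −x = −8x². Subtract (−8x²)·D = 8x³ − 72x². Remainder: −9x² + 89x − 67.
Step 6: lead(−9x² + 89x − 67) ÷ lead(D) = −9x² ÷ −x = 9x. Subtract (9x)·D = −9x² + 81x. Remainder: 8x − 67.
Step 7: lead(8x − 67) ÷ lead(D) = 8x ÷ −x = −8. Subtract (−8)·D = 8x − 72. Remainder: 5.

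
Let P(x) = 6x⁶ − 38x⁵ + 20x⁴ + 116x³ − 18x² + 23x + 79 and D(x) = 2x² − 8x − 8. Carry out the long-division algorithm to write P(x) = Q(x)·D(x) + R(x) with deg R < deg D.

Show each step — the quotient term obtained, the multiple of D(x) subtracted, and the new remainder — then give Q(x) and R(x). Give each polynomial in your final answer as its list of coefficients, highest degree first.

Step 1: lead(6x⁶ − 38x⁵ + 20x⁴ + 116x³ − 18x² + 23x + 79) ÷ lead(D) = 6x⁶ ÷ 2x² = 3x⁴. Subtract (3x⁴)·D = 6x⁶ − 24x⁵ − 24x⁴. Remainder: −14x⁵ + 44x⁴ + 116x³ − 18x² + 23x + 79.
Step 2: lead(−14x⁵ + 44x⁴ + 116x³ − 18x² + 23x + 79) ÷ lead(D) = −14x⁵ ÷ 2x² = −7x³. Subtract (−7x³)·D = −14x⁵ + 56x⁴ + 56x³. Remainder: −12x⁴ + 60x³ − 18x² + 23x + 79.
Step 3: lead(−12x⁴ + 60x³ − 18x² + 23x + 79) ÷ lead(D) = −12x⁴ ÷ 2x² = −6x². Subtract (−6x²)·D = −12x⁴ + 48x³ + 48x². Remainder: 12x³ − 66x² + 23x + 79.
Step 4: lead(12x³ − 66x² + 23x + 79) ÷ lead(D) = 12x³ ÷ 2x² = 6x. Subtract (6x)·D = 12x³ − 48x² − 48x. Remainder: −18x² + 71x + 79.
Step 5: lead(−18x² + 71x + 79) ÷ lead(D) = −18x² ÷ 2x² = −9. Subtract (−9)·D = −18x² + 72x + 72. Remainder: −x + 7.

Q = [3, -7, -6, 6, -9]; R = [-1, 7]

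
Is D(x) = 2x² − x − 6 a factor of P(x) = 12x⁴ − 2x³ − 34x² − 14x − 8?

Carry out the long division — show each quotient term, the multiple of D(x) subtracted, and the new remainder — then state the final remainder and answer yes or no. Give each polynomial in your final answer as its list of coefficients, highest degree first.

Step 1: lead(12x⁴ − 2x³ − 34x² − 14x − 8) ÷ lead(D) = 12x⁴ ÷ 2x² = 6x². Subtract (6x²)·D = 12x⁴ − 6x³ − 36x². Remainder: 4x³ + 2x² − 14x − 8.
Step 2: lead(4x³ + 2x² − 14x − 8) ÷ lead(D) = 4x³ ÷ 2x² = 2x. Subtract (2x)·D = 4x³ − 2x² − 12x. Remainder: 4x² − 2x − 8.
Step 3: lead(4x² − 2x − 8) ÷ lead(D) = 4x² ÷ 2x² = 2. Subtract (2)·D = 4x² − 2x − 12. Remainder: 4.

R = [4], so D(x) is not a factor of P(x). no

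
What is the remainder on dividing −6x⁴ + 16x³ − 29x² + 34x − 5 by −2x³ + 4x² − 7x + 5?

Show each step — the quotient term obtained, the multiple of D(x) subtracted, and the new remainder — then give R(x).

R(x) = 5x + 5

Step 1: lead(−6x⁴ + 16x³ − 29x² + 34x − 5) ÷ lead(D) = −6x⁴ ÷ −2x³ = 3x. Subtract (3x)·D = −6x⁴ + 12x³ − 21x² + 15x. Remainder: 4x³ − 8x² + 19x − 5.
Step 2: lead(4x³ − 8x² + 19x − 5) ÷ lead(D) = 4x³ ÷ −2x³ = −2. Subtract (−2)·D = 4x³ − 8x² + 14x − 10. Remainder: 5x + 5.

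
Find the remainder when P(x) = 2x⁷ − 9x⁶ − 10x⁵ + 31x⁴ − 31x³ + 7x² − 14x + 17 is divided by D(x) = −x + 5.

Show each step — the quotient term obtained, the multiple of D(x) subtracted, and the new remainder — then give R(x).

Step 1: lead(2x⁷ − 9x⁶ − 10x⁵ + 31x⁴ − 31x³ + 7x² − 14x + 17) ÷ lead(D) = 2x⁷ ÷ −x = −2x⁶. Subtract (−2x⁶)·D = 2x⁷ − 10x⁶. Remainder: x⁶ − 10x⁵ + 31x⁴ − 31x³ + 7x² − 14x + 17.
Step 2: lead(x⁶ − 10x⁵ + 31x⁴ − 31x³ + 7x² − 14x + 17) ÷ lead(D) = x⁶ ÷ −x = −x⁵. Subtract (−x⁵)·D = x⁶ − 5x⁵. Remainder: −5x⁵ + 31x⁴ − 31x³ + 7x² − 14x + 17.
Step 3: lead(−5x⁵ + 31x⁴ − 31x³ + 7x² − 14x + 17) ÷ lead(D) = −5x⁵ ÷ −x = 5x⁴. Subtract (5x⁴)·D = −5x⁵ + 25x⁴. Remainder: 6x⁴ − 31x³ + 7x² − 14x + 17.
Step 4: lead(6x⁴ − 31x³ + 7x² − 14x + 17) ÷ lead(D) = 6x⁴ ÷ −x = −6x³. Subtract (−6x³)·D = 6x⁴ − 30x³. Remainder: −x³ + 7x² − 14x + 17.
Step 5: lead(−x³ + 7x² − 14x + 17) ÷ lead(D) = −x³ ÷ −x = x². Subtract (x²)·D = −x³ + 5x². Remainder: 2x² − 14x + 17.
Step 6: lead(2x² − 14x + 17) ÷ lead(D) = 2x² ÷ −x = −2x. Subtract (−2x)·D = 2x² − 10x. Remainder: −4x + 17.
Step 7: lead(−4x + 17) ÷ lead(D) = −4x ÷ −x = 4. Subtract (4)·D = −4x + 20. Remainder: −3.

R(x) = −3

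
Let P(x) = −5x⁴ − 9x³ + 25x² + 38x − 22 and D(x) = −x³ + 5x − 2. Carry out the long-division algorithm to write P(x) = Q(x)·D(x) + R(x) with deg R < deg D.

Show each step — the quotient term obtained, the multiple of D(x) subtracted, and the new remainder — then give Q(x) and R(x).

Step 1: lead(−5x⁴ − 9x³ + 25x² + 38x − 22) ÷ lead(D) = −5x⁴ ÷ −x³ = 5x. Subtract (5x)·D = −5x⁴ + 25x² − 10x. Remainder: −9x³ + 48x − 22.
Step 2: lead(−9x³ + 48x − 22) ÷ lead(D) = −9x³ ÷ −x³ = 9. Subtract (9)·D = −9x³ + 45x − 18. Remainder: 3x − 4.

Q(x) = 5x + 9; R(x) = 3x − 4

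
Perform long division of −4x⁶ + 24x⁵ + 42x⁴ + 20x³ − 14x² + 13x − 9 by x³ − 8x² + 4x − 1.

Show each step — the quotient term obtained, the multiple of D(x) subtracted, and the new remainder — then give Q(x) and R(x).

Q(x) = −4x³ − 8x² − 6x; R(x) = 2x² + 7x − 9

Step 1: lead(−4x⁶ + 24x⁵ + 42x⁴ + 20x³ − 14x² + 13x − 9) ÷ lead(D) = −4x⁶ ÷ x³ = −4x³. Subtract (−4x³)·D = −4x⁶ + 32x⁵ − 16x⁴ + 4x³. Remainder: −8x⁵ + 58x⁴ + 16x³ − 14x² + 13x − 9.
Step 2: lead(−8x⁵ + 58x⁴ + 16x³ − 14x² + 13x − 9) ÷ lead(D) = −8x⁵ ÷ x³ = −8x². Subtract (−8x²)·D = −8x⁵ + 64x⁴ − 32x³ + 8x². Remainder: −6x⁴ + 48x³ − 22x² + 13x − 9.
Step 3: lead(−6x⁴ + 48x³ − 22x² + 13x − 9) ÷ lead(D) = −6x⁴ ÷ x³ = −6x. Subtract (−6x)·D = −6x⁴ + 48x³ − 24x² + 6x. Remainder: 2x² + 7x − 9.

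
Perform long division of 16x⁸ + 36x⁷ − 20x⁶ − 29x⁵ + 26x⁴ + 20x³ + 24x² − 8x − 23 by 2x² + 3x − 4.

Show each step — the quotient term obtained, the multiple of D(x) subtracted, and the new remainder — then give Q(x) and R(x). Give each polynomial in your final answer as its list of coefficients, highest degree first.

Q = [8, 6, -3, 2, 4, 8, 8]; R = [9]

Step 1: lead(16x⁸ + 36x⁷ − 20x⁶ − 29x⁵ + 26x⁴ + 20x³ + 24x² − 8x − 23) ÷ lead(D) = 16x⁸ ÷ 2x² = 8x⁶. Subtract (8x⁶)·D = 16x⁸ + 24x⁷ − 32x⁶. Remainder: 12x⁷ + 12x⁶ − 29x⁵ + 26x⁴ + 20x³ + 24x² − 8x − 23.
Step 2: lead(12x⁷ + 12x⁶ − 29x⁵ + 26x⁴ + 20x³ + 24x² − 8x − 23) ÷ lead(D) = 12x⁷ ÷ 2x² = 6x⁵. Subtract (6x⁵)·D = 12x⁷ + 18x⁶ − 24x⁵. Remainder: −6x⁶ − 5x⁵ + 26x⁴ + 20x³ + 24x² − 8x − 23.
Step 3: lead(−6x⁶ − 5x⁵ + 26x⁴ + 20x³ + 24x² − 8x − 23) ÷ lead(D) = −6x⁶ ÷ 2x² = −3x⁴. Subtract (−3x⁴)·D = −6x⁶ − 9x⁵ + 12x⁴. Remainder: 4x⁵ + 14x⁴ + 20x³ + 24x² − 8x − 23.
Step 4: lead(4x⁵ + 14x⁴ + 20x³ + 24x² − 8x − 23) ÷ lead(D) = 4x⁵ ÷ 2x² = 2x³. Subtract (2x³)·D = 4x⁵ + 6x⁴ − 8x³. Remainder: 8x⁴ + 28x³ + 24x² − 8x − 23.
Step 5: lead(8x⁴ + 28x³ + 24x² − 8x − 23) ÷ lead(D) = 8x⁴ ÷ 2x² = 4x². Subtract (4x²)·D = 8x⁴ + 12x³ − 16x². Remainder: 16x³ + 40x² − 8x − 23.
Step 6: lead(16x³ + 40x² − 8x − 23) ÷ lead(D) = 16x³ ÷ 2x² = 8x. Subtract (8x)·D = 16x³ + 24x² − 32x. Remainder: 16x² + 24x − 23.
Step 7: lead(16x² + 24x − 23) ÷ lead(D) = 16x² ÷ 2x² = 8. Subtract (8)·D = 16x² + 24x − 32. Remainder: 9.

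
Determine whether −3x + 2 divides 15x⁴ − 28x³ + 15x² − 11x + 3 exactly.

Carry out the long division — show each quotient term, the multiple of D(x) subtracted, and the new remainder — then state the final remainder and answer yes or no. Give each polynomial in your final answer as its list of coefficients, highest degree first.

Step 1: lead(15x⁴ − 28x³ + 15x² − 11x + 3) ÷ lead(D) = 15x⁴ ÷ −3x = −5x³. Subtract (−5x³)·D = 15x⁴ − 10x³. Remainder: −18x³ + 15x² − 11x + 3.
Step 2: lead(−18x³ + 15x² − 11x + 3) ÷ lead(D) = −18x³ ÷ −3x = 6x². Subtract (6x²)·D = −18x³ + 12x². Remainder: 3x² − 11x + 3.
Step 3: lead(3x² − 11x + 3) ÷ lead(D) = 3x² ÷ −3x = −x. Subtract (−x)·D = 3x² − 2x. Remainder: −9x + 3.
Step 4: lead(−9x + 3) ÷ lead(D) = −9x ÷ −3x = 3. Subtract (3)·D = −9x + 6. Remainder: −3.

R = [-3], so D(x) is not a factor of P(x). no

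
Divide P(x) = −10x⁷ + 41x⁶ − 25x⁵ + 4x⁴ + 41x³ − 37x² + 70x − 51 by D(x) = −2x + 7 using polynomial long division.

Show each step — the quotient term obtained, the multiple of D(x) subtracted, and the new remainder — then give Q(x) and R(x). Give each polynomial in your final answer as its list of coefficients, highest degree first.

Step 1: lead(−10x⁷ + 41x⁶ − 25x⁵ + 4x⁴ + 41x³ − 37x² + 70x − 51) ÷ lead(D) = −10x⁷ ÷ −2x = 5x⁶. Subtract (5x⁶)·D = −10x⁷ + 35x⁶. Remainder: 6x⁶ − 25x⁵ + 4x⁴ + 41x³ − 37x² + 70x − 51.
Step 2: lead(6x⁶ − 25x⁵ + 4x⁴ + 41x³ − 37x² + 70x − 51) ÷ lead(D) = 6x⁶ ÷ −2x = −3x⁵. Subtract (−3x⁵)·D = 6x⁶ − 21x⁵. Remainder: −4x⁵ + 4x⁴ + 41x³ − 37x² + 70x − 51.
Step 3: lead(−4x⁵ + 4x⁴ + 41x³ − 37x² + 70x − 51) ÷ lead(D) = −4x⁵ ÷ −2x = 2x⁴. Subtract (2x⁴)·D = −4x⁵ + 14x⁴. Remainder: −10x⁴ + 41x³ − 37x² + 70x − 51.
Step 4: lead(−10x⁴ + 41x³ − 37x² + 70x − 51) ÷ lead(D) = −10x⁴ ÷ −2x = 5x³. Subtract (5x³)·D = −10x⁴ + 35x³. Remainder: 6x³ − 37x² + 70x − 51.
Step 5: lead(6x³ − 37x² + 70x − 51) ÷ lead(D) = 6x³ ÷ −2x = −3x². Subtract (−3x²)·D = 6x³ − 21x². Remainder: −16x² + 70x − 51.
Step 6: lead(−16x² + 70x − 51) ÷ lead(D) = −16x² ÷ −2x = 8x. Subtract (8x)·D = −16x² + 56x. Remainder: 14x − 51.
Step 7: lead(14x − 51) ÷ lead(D) = 14x ÷ −2x = −7. Subtract (−7)·D = 14x − 49. Remainder: −2.

Q = [5, -3, 2, 5, -3, 8, -7]; R = [-2]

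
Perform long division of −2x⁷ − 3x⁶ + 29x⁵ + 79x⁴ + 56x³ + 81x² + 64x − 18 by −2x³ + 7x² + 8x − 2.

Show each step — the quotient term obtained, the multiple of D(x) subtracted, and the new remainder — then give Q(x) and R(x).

Step 1: lead(−2x⁷ − 3x⁶ + 29x⁵ + 79x⁴ + 56x³ + 81x² + 64x − 18) ÷ lead(D) = −2x⁷ ÷ −2x³ = x⁴. Subtract (x⁴)·D = −2x⁷ + 7x⁶ + 8x⁵ − 2x⁴. Remainder: −10x⁶ + 21x⁵ + 81x⁴ + 56x³ + 81x² + 64x − 18.
Step 2: lead(−10x⁶ + 21x⁵ + 81x⁴ + 56x³ + 81x² + 64x − 18) ÷ lead(D) = −10x⁶ ÷ −2x³ = 5x³. Subtract (5x³)·D = −10x⁶ + 35x⁵ + 40x⁴ − 10x³. Remainder: −14x⁵ + 41x⁴ + 66x³ + 81x² + 64x − 18.
Step 3: lead(−14x⁵ + 41x⁴ + 66x³ + 81x² + 64x − 18) ÷ lead(D) = −14x⁵ ÷ −2x³ = 7x². Subtract (7x²)·D = −14x⁵ + 49x⁴ + 56x³ − 14x². Remainder: −8x⁴ + 10x³ + 95x² + 64x − 18.
Step 4: lead(−8x⁴ + 10x³ + 95x² + 64x − 18) ÷ lead(D) = −8x⁴ ÷ −2x³ = 4x. Subtract (4x)·D = −8x⁴ + 28x³ + 32x² − 8x. Remainder: −18x³ + 63x² + 72x − 18.
Step 5: lead(−18x³ + 63x² + 72x − 18) ÷ lead(D) = −18x³ ÷ −2x³ = 9. Subtract (9)·D = −18x³ + 63x² + 72x − 18. Remainder: 0.

Q(x) = x⁴ + 5x³ + 7x² + 4x + 9; R(x) = 0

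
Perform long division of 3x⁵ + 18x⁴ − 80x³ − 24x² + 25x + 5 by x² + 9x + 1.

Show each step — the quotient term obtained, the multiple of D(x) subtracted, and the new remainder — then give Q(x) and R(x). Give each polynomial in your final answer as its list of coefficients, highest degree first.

Step 1: lead(3x⁵ + 18x⁴ − 80x³ − 24x² + 25x + 5) ÷ lead(D) = 3x⁵ ÷ x² = 3x³. Subtract (3x³)·D = 3x⁵ + 27x⁴ + 3x³. Remainder: −9x⁴ − 83x³ − 24x² + 25x + 5.
Step 2: lead(−9x⁴ − 83x³ − 24x² + 25x + 5) ÷ lead(D) = −9x⁴ ÷ x² = −9x². Subtract (−9x²)·D = −9x⁴ − 81x³ − 9x². Remainder: −2x³ − 15x² + 25x + 5.
Step 3: lead(−2x³ − 15x² + 25x + 5) ÷ lead(D) = −2x³ ÷ x² = −2x. Subtract (−2x)·D = −2x³ − 18x² − 2x. Remainder: 3x² + 27x + 5.
Step 4: lead(3x² + 27x + 5) ÷ lead(D) = 3x² ÷ x² = 3. Subtract (3)·D = 3x² + 27x + 3. Remainder: 2.

Q = [3, -9, -2, 3]; R = [2]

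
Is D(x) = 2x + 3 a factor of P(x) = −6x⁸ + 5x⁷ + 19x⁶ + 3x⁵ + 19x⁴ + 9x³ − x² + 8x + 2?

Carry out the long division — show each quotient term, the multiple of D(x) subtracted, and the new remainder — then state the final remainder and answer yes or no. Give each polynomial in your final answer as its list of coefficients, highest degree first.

R = [8], so D(x) is not a factor of P(x). no

Step 1: lead(−6x⁸ + 5x⁷ + 19x⁶ + 3x⁵ + 19x⁴ + 9x³ − x² + 8x + 2) ÷ lead(D) = −6x⁸ ÷ 2x = −3x⁷. Subtract (−3x⁷)·D = −6x⁸ − 9x⁷. Remainder: 14x⁷ + 19x⁶ + 3x⁵ + 19x⁴ + 9x³ − x² + 8x + 2.
Step 2: lead(14x⁷ + 19x⁶ + 3x⁵ + 19x⁴ + 9x³ − x² + 8x + 2) ÷ lead(D) = 14x⁷ ÷ 2x = 7x⁶. Subtract (7x⁶)·D = 14x⁷ + 21x⁶. Remainder: −2x⁶ + 3x⁵ + 19x⁴ + 9x³ − x² + 8x + 2.
Step 3: lead(−2x⁶ + 3x⁵ + 19x⁴ + 9x³ − x² + 8x + 2) ÷ lead(D) = −2x⁶ ÷ 2x = −x⁵. Subtract (−x⁵)·D = −2x⁶ − 3x⁵. Remainder: 6x⁵ + 19x⁴ + 9x³ − x² + 8x + 2.
Step 4: lead(6x⁵ + 19x⁴ + 9x³ − x² + 8x + 2) ÷ lead(D) = 6x⁵ ÷ 2x = 3x⁴. Subtract (3x⁴)·D = 6x⁵ + 9x⁴. Remainder: 10x⁴ + 9x³ − x² + 8x + 2.
Step 5: lead(10x⁴ + 9x³ − x² + 8x + 2) ÷ lead(D) = 10x⁴ ÷ 2x = 5x³. Subtract (5x³)·D = 10x⁴ + 15x³. Remainder: −6x³ − x² + 8x + 2.
Step 6: lead(−6x³ − x² + 8x + 2) ÷ lead(D) = −6x³ ÷ 2x = −3x². Subtract (−3x²)·D = −6x³ − 9x². Remainder: 8x² + 8x + 2.
Step 7: lead(8x² + 8x + 2) ÷ lead(D) = 8x² ÷ 2x = 4x. Subtract (4x)·D = 8x² + 12x. Remainder: −4x + 2.
Step 8: lead(−4x + 2) ÷ lead(D) = −4x ÷ 2x = −2. Subtract (−2)·D = −4x − 6. Remainder: 8.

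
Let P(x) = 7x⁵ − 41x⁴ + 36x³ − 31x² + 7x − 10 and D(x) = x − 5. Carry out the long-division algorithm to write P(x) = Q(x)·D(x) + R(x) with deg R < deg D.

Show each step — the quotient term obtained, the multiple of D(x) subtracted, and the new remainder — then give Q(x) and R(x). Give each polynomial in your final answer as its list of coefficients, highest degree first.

Q = [7, -6, 6, -1, 2]; R = [0]

Step 1: lead(7x⁵ − 41x⁴ + 36x³ − 31x² + 7x − 10) ÷ lead(D) = 7x⁵ ÷ x = 7x⁴. Subtract (7x⁴)·D = 7x⁵ − 35x⁴. Remainder: −6x⁴ + 36x³ − 31x² + 7x − 10.
Step 2: lead(−6x⁴ + 36x³ − 31x² + 7x − 10) ÷ lead(D) = −6x⁴ ÷ x = −6x³. Subtract (−6x³)·D = −6x⁴ + 30x³. Remainder: 6x³ − 31x² + 7x − 10.
Step 3: lead(6x³ − 31x² + 7x − 10) ÷ lead(D) = 6x³ ÷ x = 6x². Subtract (6x²)·D = 6x³ − 30x². Remainder: −x² + 7x − 10.
Step 4: lead(−x² + 7x − 10) ÷ lead(D) = −x² ÷ x = −x. Subtract (−x)·D = −x² + 5x. Remainder: 2x − 10.
Step 5: lead(2x − 10) ÷ lead(D) = 2x ÷ x = 2. Subtract (2)·D = 2x − 10. Remainder: 0.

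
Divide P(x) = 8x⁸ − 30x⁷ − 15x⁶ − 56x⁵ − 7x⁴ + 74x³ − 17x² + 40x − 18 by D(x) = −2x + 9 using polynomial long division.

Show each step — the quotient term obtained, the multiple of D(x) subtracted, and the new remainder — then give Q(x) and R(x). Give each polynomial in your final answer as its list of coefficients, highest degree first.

Step 1: lead(8x⁸ − 30x⁷ − 15x⁶ − 56x⁵ − 7x⁴ + 74x³ − 17x² + 40x − 18) ÷ lead(D) = 8x⁸ ÷ −2x = −4x⁷. Subtract (−4x⁷)·D = 8x⁸ − 36x⁷. Remainder: 6x⁷ − 15x⁶ − 56x⁵ − 7x⁴ + 74x³ − 17x² + 40x − 18.
Step 2: lead(6x⁷ − 15x⁶ − 56x⁵ − 7x⁴ + 74x³ − 17x² + 40x − 18) ÷ lead(D) = 6x⁷ ÷ −2x = −3x⁶. Subtract (−3x⁶)·D = 6x⁷ − 27x⁶. Remainder: 12x⁶ − 56x⁵ − 7x⁴ + 74x³ − 17x² + 40x − 18.
Step 3: lead(12x⁶ − 56x⁵ − 7x⁴ + 74x³ − 17x² + 40x − 18) ÷ lead(D) = 12x⁶ ÷ −2x = −6x⁵. Subtract (−6x⁵)·D = 12x⁶ − 54x⁵. Remainder: −2x⁵ − 7x⁴ + 74x³ − 17x² + 40x − 18.
Step 4: lead(−2x⁵ − 7x⁴ + 74x³ − 17x² + 40x − 18) ÷ lead(D) = −2x⁵ ÷ −2x = x⁴. Subtract (x⁴)·D = −2x⁵ + 9x⁴. Remainder: −16x⁴ + 74x³ − 17x² + 40x − 18.
Step 5: lead(−16x⁴ + 74x³ − 17x² + 40x − 18) ÷ lead(D) = −16x⁴ ÷ −2x = 8x³. Subtract (8x³)·D = −16x⁴ + 72x³. Remainder: 2x³ − 17x² + 40x − 18.
Step 6: lead(2x³ − 17x² + 40x − 18) ÷ lead(D) = 2x³ ÷ −2x = −x². Subtract (−x²)·D = 2x³ − 9x². Remainder: −8x² + 40x − 18.
Step 7: lead(−8x² + 40x − 18) ÷ lead(D) = −8x² ÷ −2x = 4x. Subtract (4x)·D = −8x² + 36x. Remainder: 4x − 18.
Step 8: lead(4x − 18) ÷ lead(D) = 4x ÷ −2x = −2. Subtract (−2)·D = 4x − 18. Remainder: 0.

Q = [-4, -3, -6, 1, 8, -1, 4, -2]; R = [0]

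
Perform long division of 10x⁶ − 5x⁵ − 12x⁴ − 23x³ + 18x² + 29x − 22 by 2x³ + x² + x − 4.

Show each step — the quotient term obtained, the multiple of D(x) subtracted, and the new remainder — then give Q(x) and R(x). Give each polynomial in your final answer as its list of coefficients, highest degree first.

Step 1: lead(10x⁶ − 5x⁵ − 12x⁴ − 23x³ + 18x² + 29x − 22) ÷ lead(D) = 10x⁶ ÷ 2x³ = 5x³. Subtract (5x³)·D = 10x⁶ + 5x⁵ + 5x⁴ − 20x³. Remainder: −10x⁵ − 17x⁴ − 3x³ + 18x² + 29x − 22.
Step 2: lead(−10x⁵ − 17x⁴ − 3x³ + 18x² + 29x − 22) ÷ lead(D) = −10x⁵ ÷ 2x³ = −5x². Subtract (−5x²)·D = −10x⁵ − 5x⁴ − 5x³ + 20x². Remainder: −12x⁴ + 2x³ − 2x² + 29x − 22.
Step 3: lead(−12x⁴ + 2x³ − 2x² + 29x − 22) ÷ lead(D) = −12x⁴ ÷ 2x³ = −6x. Subtract (−6x)·D = −12x⁴ − 6x³ − 6x² + 24x. Remainder: 8x³ + 4x² + 5x − 22.
Step 4: lead(8x³ + 4x² + 5x − 22) ÷ lead(D) = 8x³ ÷ 2x³ = 4. Subtract (4)·D = 8x³ + 4x² + 4x − 16. Remainder: x − 6.

Q = [5, -5, -6, 4]; R = [1, -6]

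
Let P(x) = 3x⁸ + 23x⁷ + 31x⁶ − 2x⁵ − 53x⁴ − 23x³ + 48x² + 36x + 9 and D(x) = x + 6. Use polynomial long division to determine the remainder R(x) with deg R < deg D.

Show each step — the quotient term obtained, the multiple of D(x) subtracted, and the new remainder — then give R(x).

R(x) = 9

Step 1: lead(3x⁸ + 23x⁷ + 31x⁶ − 2x⁵ − 53x⁴ − 23x³ + 48x² + 36x + 9) ÷ lead(D) = 3x⁸ ÷ x = 3x⁷. Subtract (3x⁷)·D = 3x⁸ + 18x⁷. Remainder: 5x⁷ + 31x⁶ − 2x⁵ − 53x⁴ − 23x³ + 48x² + 36x + 9.
Step 2: lead(5x⁷ + 31x⁶ − 2x⁵ − 53x⁴ − 23x³ + 48x² + 36x + 9) ÷ lead(D) = 5x⁷ ÷ x = 5x⁶. Subtract (5x⁶)·D = 5x⁷ + 30x⁶. Remainder: x⁶ − 2x⁵ − 53x⁴ − 23x³ + 48x² + 36x + 9.
Step 3: lead(x⁶ − 2x⁵ − 53x⁴ − 23x³ + 48x² + 36x + 9) ÷ lead(D) = x⁶ ÷ x = x⁵. Subtract (x⁵)·D = x⁶ + 6x⁵. Remainder: −8x⁵ − 53x⁴ − 23x³ + 48x² + 36x + 9.
Step 4: lead(−8x⁵ − 53x⁴ − 23x³ + 48x² + 36x + 9) ÷ lead(D) = −8x⁵ ÷ x = −8x⁴. Subtract (−8x⁴)·D = −8x⁵ − 48x⁴. Remainder: −5x⁴ − 23x³ + 48x² + 36x + 9.
Step 5: lead(−5x⁴ − 23x³ + 48x² + 36x + 9) ÷ lead(D) = −5x⁴ ÷ x = −5x³. Subtract (−5x³)·D = −5x⁴ − 30x³. Remainder: 7x³ + 48x² + 36x + 9.
Step 6: lead(7x³ + 48x² + 36x + 9) ÷ lead(D) = 7x³ ÷ x = 7x². Subtract (7x²)·D = 7x³ + 42x². Remainder: 6x² + 36x + 9.
Step 7: lead(6x² + 36x + 9) ÷ lead(D) = 6x² ÷ x = 6x. Subtract (6x)·D = 6x² + 36x. Remainder: 9.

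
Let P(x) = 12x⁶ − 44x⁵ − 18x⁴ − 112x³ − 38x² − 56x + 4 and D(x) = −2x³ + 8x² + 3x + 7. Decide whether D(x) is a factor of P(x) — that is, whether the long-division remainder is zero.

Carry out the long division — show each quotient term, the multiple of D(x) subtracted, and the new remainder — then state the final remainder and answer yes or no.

R(x) = 4, so D(x) is not a factor of P(x). no

Step 1: lead(12x⁶ − 44x⁵ − 18x⁴ − 112x³ − 38x² − 56x + 4) ÷ lead(D) = 12x⁶ ÷ −2x³ = −6x³. Subtract (−6x³)·D = 12x⁶ − 48x⁵ − 18x⁴ − 42x³. Remainder: 4x⁵ − 70x³ − 38x² − 56x + 4.
Step 2: lead(4x⁵ − 70x³ − 38x² − 56x + 4) ÷ lead(D) = 4x⁵ ÷ −2x³ = −2x². Subtract (−2x²)·D = 4x⁵ − 16x⁴ − 6x³ − 14x². Remainder: 16x⁴ − 64x³ − 24x² − 56x + 4.
Step 3: lead(16x⁴ − 64x³ − 24x² − 56x + 4) ÷ lead(D) = 16x⁴ ÷ −2x³ = −8x. Subtract (−8x)·D = 16x⁴ − 64x³ − 24x² − 56x. Remainder: 4.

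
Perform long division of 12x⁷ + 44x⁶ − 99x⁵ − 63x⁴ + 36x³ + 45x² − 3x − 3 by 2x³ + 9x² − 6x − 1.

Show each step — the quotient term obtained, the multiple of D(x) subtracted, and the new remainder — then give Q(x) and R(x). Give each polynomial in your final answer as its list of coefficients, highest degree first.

Step 1: lead(12x⁷ + 44x⁶ − 99x⁵ − 63x⁴ + 36x³ + 45x² − 3x − 3) ÷ lead(D) = 12x⁷ ÷ 2x³ = 6x⁴. Subtract (6x⁴)·D = 12x⁷ + 54x⁶ − 36x⁵ − 6x⁴. Remainder: −10x⁶ − 63x⁵ − 57x⁴ + 36x³ + 45x² − 3x − 3.
Step 2: lead(−10x⁶ − 63x⁵ − 57x⁴ + 36x³ + 45x² − 3x − 3) ÷ lead(D) = −10x⁶ ÷ 2x³ = −5x³. Subtract (−5x³)·D = −10x⁶ − 45x⁵ + 30x⁴ + 5x³. Remainder: −18x⁵ − 87x⁴ + 31x³ + 45x² − 3x − 3.
Step 3: lead(−18x⁵ − 87x⁴ + 31x³ + 45x² − 3x − 3) ÷ lead(D) = −18x⁵ ÷ 2x³ = −9x². Subtract (−9x²)·D = −18x⁵ − 81x⁴ + 54x³ + 9x². Remainder: −6x⁴ − 23x³ + 36x² − 3x − 3.
Step 4: lead(−6x⁴ − 23x³ + 36x² − 3x − 3) ÷ lead(D) = −6x⁴ ÷ 2x³ = −3x. Subtract (−3x)·D = −6x⁴ − 27x³ + 18x² + 3x. Remainder: 4x³ + 18x² − 6x − 3.
Step 5: lead(4x³ + 18x² − 6x − 3) ÷ lead(D) = 4x³ ÷ 2x³ = 2. Subtract (2)·D = 4x³ + 18x² − 12x − 2. Remainder: 6x − 1.

Q = [6, -5, -9, -3, 2]; R = [6, -1]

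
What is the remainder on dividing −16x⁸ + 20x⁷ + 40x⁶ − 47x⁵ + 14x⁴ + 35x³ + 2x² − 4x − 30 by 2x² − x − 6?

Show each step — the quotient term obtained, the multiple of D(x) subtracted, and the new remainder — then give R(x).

Step 1: lead(−16x⁸ + 20x⁷ + 40x⁶ − 47x⁵ + 14x⁴ + 35x³ + 2x² − 4x − 30) ÷ lead(D) = −16x⁸ ÷ 2x² = −8x⁶. Subtract (−8x⁶)·D = −16x⁸ + 8x⁷ + 48x⁶. Remainder: 12x⁷ − 8x⁶ − 47x⁵ + 14x⁴ + 35x³ + 2x² − 4x − 30.
Step 2: lead(12x⁷ − 8x⁶ − 47x⁵ + 14x⁴ + 35x³ + 2x² − 4x − 30) ÷ lead(D) = 12x⁷ ÷ 2x² = 6x⁵. Subtract (6x⁵)·D = 12x⁷ − 6x⁶ − 36x⁵. Remainder: −2x⁶ − 11x⁵ + 14x⁴ + 35x³ + 2x² − 4x − 30.
Step 3: lead(−2x⁶ − 11x⁵ + 14x⁴ + 35x³ + 2x² − 4x − 30) ÷ lead(D) = −2x⁶ ÷ 2x² = −x⁴. Subtract (−x⁴)·D = −2x⁶ + x⁵ + 6x⁴. Remainder: −12x⁵ + 8x⁴ + 35x³ + 2x² − 4x − 30.
Step 4: lead(−12x⁵ + 8x⁴ + 35x³ + 2x² − 4x − 30) ÷ lead(D) = −12x⁵ ÷ 2x² = −6x³. Subtract (−6x³)·D = −12x⁵ + 6x⁴ + 36x³. Remainder: 2x⁴ − x³ + 2x² − 4x − 30.
Step 5: lead(2x⁴ − x³ + 2x² − 4x − 30) ÷ lead(D) = 2x⁴ ÷ 2x² = x². Subtract (x²)·D = 2x⁴ − x³ − 6x². Remainder: 8x² − 4x − 30.
Step 6: lead(8x² − 4x − 30) ÷ lead(D) = 8x² ÷ 2x² = 4. Subtract (4)·D = 8x² − 4x − 24. Remainder: −6.

R(x) = −6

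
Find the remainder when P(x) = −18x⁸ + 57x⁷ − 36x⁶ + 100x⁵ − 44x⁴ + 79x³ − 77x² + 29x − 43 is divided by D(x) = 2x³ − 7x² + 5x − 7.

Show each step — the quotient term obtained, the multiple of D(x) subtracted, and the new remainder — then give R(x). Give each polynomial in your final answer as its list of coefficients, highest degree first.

R = [-1, -1]

Step 1: lead(−18x⁸ + 57x⁷ − 36x⁶ + 100x⁵ − 44x⁴ + 79x³ − 77x² + 29x − 43) ÷ lead(D) = −18x⁸ ÷ 2x³ = −9x⁵. Subtract (−9x⁵)·D = −18x⁸ + 63x⁷ − 45x⁶ + 63x⁵. Remainder: −6x⁷ + 9x⁶ + 37x⁵ − 44x⁴ + 79x³ − 77x² + 29x − 43.
Step 2: lead(−6x⁷ + 9x⁶ + 37x⁵ − 44x⁴ + 79x³ − 77x² + 29x − 43) ÷ lead(D) = −6x⁷ ÷ 2x³ = −3x⁴. Subtract (−3x⁴)·D = −6x⁷ + 21x⁶ − 15x⁵ + 21x⁴. Remainder: −12x⁶ + 52x⁵ − 65x⁴ + 79x³ − 77x² + 29x − 43.
Step 3: lead(−12x⁶ + 52x⁵ − 65x⁴ + 79x³ − 77x² + 29x − 43) ÷ lead(D) = −12x⁶ ÷ 2x³ = −6x³. Subtract (−6x³)·D = −12x⁶ + 42x⁵ − 30x⁴ + 42x³. Remainder: 10x⁵ − 35x⁴ + 37x³ − 77x² + 29x − 43.
Step 4: lead(10x⁵ − 35x⁴ + 37x³ − 77x² + 29x − 43) ÷ lead(D) = 10x⁵ ÷ 2x³ = 5x². Subtract (5x²)·D = 10x⁵ − 35x⁴ + 25x³ − 35x². Remainder: 12x³ − 42x² + 29x − 43.
Step 5: lead(12x³ − 42x² + 29x − 43) ÷ lead(D) = 12x³ ÷ 2x³ = 6. Subtract (6)·D = 12x³ − 42x² + 30x − 42. Remainder: −x − 1.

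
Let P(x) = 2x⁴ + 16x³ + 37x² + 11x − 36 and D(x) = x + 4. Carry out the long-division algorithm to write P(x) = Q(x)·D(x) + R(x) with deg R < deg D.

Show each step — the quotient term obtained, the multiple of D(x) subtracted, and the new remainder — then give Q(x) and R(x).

Q(x) = 2x³ + 8x² + 5x − 9; R(x) = 0

Step 1: lead(2x⁴ + 16x³ + 37x² + 11x − 36) ÷ lead(D) = 2x⁴ ÷ x = 2x³. Subtract (2x³)·D = 2x⁴ + 8x³. Remainder: 8x³ + 37x² + 11x − 36.
Step 2: lead(8x³ + 37x² + 11x − 36) ÷ lead(D) = 8x³ ÷ x = 8x². Subtract (8x²)·D = 8x³ + 32x². Remainder: 5x² + 11x − 36.
Step 3: lead(5x² + 11x − 36) ÷ lead(D) = 5x² ÷ x = 5x. Subtract (5x)·D = 5x² + 20x. Remainder: −9x − 36.
Step 4: lead(−9x − 36) ÷ lead(D) = −9x ÷ x = −9. Subtract (−9)·D = −9x − 36. Remainder: 0.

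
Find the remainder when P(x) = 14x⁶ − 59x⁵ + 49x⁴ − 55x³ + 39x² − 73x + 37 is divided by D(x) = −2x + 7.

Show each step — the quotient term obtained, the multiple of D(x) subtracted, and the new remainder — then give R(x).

Step 1: lead(14x⁶ − 59x⁵ + 49x⁴ − 55x³ + 39x² − 73x + 37) ÷ lead(D) = 14x⁶ ÷ −2x = −7x⁵. Subtract (−7x⁵)·D = 14x⁶ − 49x⁵. Remainder: −10x⁵ + 49x⁴ − 55x³ + 39x² − 73x + 37.
Step 2: lead(−10x⁵ + 49x⁴ − 55x³ + 39x² − 73x + 37) ÷ lead(D) = −10x⁵ ÷ −2x = 5x⁴. Subtract (5x⁴)·D = −10x⁵ + 35x⁴. Remainder: 14x⁴ − 55x³ + 39x² − 73x + 37.
Step 3: lead(14x⁴ − 55x³ + 39x² − 73x + 37) ÷ lead(D) = 14x⁴ ÷ −2x = −7x³. Subtract (−7x³)·D = 14x⁴ − 49x³. Remainder: −6x³ + 39x² − 73x + 37.
Step 4: lead(−6x³ + 39x² − 73x + 37) ÷ lead(D) = −6x³ ÷ −2x = 3x². Subtract (3x²)·D = −6x³ + 21x². Remainder: 18x² − 73x + 37.
Step 5: lead(18x² − 73x + 37) ÷ lead(D) = 18x² ÷ −2x = −9x. Subtract (−9x)·D = 18x² − 63x. Remainder: −10x + 37.
Step 6: lead(−10x + 37) ÷ lead(D) = −10x ÷ −2x = 5. Subtract (5)·D = −10x + 35. Remainder: 2.

R(x) = 2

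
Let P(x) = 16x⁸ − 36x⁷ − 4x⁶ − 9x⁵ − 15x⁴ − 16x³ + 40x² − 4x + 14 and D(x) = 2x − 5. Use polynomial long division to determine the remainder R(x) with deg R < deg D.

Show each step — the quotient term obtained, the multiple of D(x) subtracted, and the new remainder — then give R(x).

Step 1: lead(16x⁸ − 36x⁷ − 4x⁶ − 9x⁵ − 15x⁴ − 16x³ + 40x² − 4x + 14) ÷ lead(D) = 16x⁸ ÷ 2x = 8x⁷. Subtract (8x⁷)·D = 16x⁸ − 40x⁷. Remainder: 4x⁷ − 4x⁶ − 9x⁵ − 15x⁴ − 16x³ + 40x² − 4x + 14.
Step 2: lead(4x⁷ − 4x⁶ − 9x⁵ − 15x⁴ − 16x³ + 40x² − 4x + 14) ÷ lead(D) = 4x⁷ ÷ 2x = 2x⁶. Subtract (2x⁶)·D = 4x⁷ − 10x⁶. Remainder: 6x⁶ − 9x⁵ − 15x⁴ − 16x³ + 40x² − 4x + 14.
Step 3: lead(6x⁶ − 9x⁵ − 15x⁴ − 16x³ + 40x² − 4x + 14) ÷ lead(D) = 6x⁶ ÷ 2x = 3x⁵. Subtract (3x⁵)·D = 6x⁶ − 15x⁵. Remainder: 6x⁵ − 15x⁴ − 16x³ + 40x² − 4x + 14.
Step 4: lead(6x⁵ − 15x⁴ − 16x³ + 40x² − 4x + 14) ÷ lead(D) = 6x⁵ ÷ 2x = 3x⁴. Subtract (3x⁴)·D = 6x⁵ − 15x⁴. Remainder: −16x³ + 40x² − 4x + 14.
Step 5: lead(−16x³ + 40x² − 4x + 14) ÷ lead(D) = −16x³ ÷ 2x = −8x². Subtract (−8x²)·D = −16x³ + 40x². Remainder: −4x + 14.
Step 6: lead(−4x + 14) ÷ lead(D) = −4x ÷ 2x = −2. Subtract (−2)·D = −4x + 10. Remainder: 4.

R(x) = 4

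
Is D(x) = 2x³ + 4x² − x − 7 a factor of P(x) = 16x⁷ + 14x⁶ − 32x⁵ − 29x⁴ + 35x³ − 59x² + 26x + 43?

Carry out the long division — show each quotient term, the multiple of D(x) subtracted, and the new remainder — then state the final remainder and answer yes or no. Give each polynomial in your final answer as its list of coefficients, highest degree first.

R = [8], so D(x) is not a factor of P(x). no

Step 1: lead(16x⁷ + 14x⁶ − 32x⁵ − 29x⁴ + 35x³ − 59x² + 26x + 43) ÷ lead(D) = 16x⁷ ÷ 2x³ = 8x⁴. Subtract (8x⁴)·D = 16x⁷ + 32x⁶ − 8x⁵ − 56x⁴. Remainder: −18x⁶ − 24x⁵ + 27x⁴ + 35x³ − 59x² + 26x + 43.
Step 2: lead(−18x⁶ − 24x⁵ + 27x⁴ + 35x³ − 59x² + 26x + 43) ÷ lead(D) = −18x⁶ ÷ 2x³ = −9x³. Subtract (−9x³)·D = −18x⁶ − 36x⁵ + 9x⁴ + 63x³. Remainder: 12x⁵ + 18x⁴ − 28x³ − 59x² + 26x + 43.
Step 3: lead(12x⁵ + 18x⁴ − 28x³ − 59x² + 26x + 43) ÷ lead(D) = 12x⁵ ÷ 2x³ = 6x². Subtract (6x²)·D = 12x⁵ + 24x⁴ − 6x³ − 42x². Remainder: −6x⁴ − 22x³ − 17x² + 26x + 43.
Step 4: lead(−6x⁴ − 22x³ − 17x² + 26x + 43) ÷ lead(D) = −6x⁴ ÷ 2x³ = −3x. Subtract (−3x)·D = −6x⁴ − 12x³ + 3x² + 21x. Remainder: −10x³ − 20x² + 5x + 43.
Step 5: lead(−10x³ − 20x² + 5x + 43) ÷ lead(D) = −10x³ ÷ 2x³ = −5. Subtract (−5)·D = −10x³ − 20x² + 5x + 35. Remainder: 8.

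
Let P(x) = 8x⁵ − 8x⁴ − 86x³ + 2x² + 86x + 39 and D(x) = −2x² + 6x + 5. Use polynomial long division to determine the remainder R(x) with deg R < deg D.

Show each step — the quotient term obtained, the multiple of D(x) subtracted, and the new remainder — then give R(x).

Step 1: lead(8x⁵ − 8x⁴ − 86x³ + 2x² + 86x + 39) ÷ lead(D) = 8x⁵ ÷ −2x² = −4x³. Subtract (−4x³)·D = 8x⁵ − 24x⁴ − 20x³. Remainder: 16x⁴ − 66x³ + 2x² + 86x + 39.
Step 2: lead(16x⁴ − 66x³ + 2x² + 86x + 39) ÷ lead(D) = 16x⁴ ÷ −2x² = −8x². Subtract (−8x²)·D = 16x⁴ − 48x³ − 40x². Remainder: −18x³ + 42x² + 86x + 39.
Step 3: lead(−18x³ + 42x² + 86x + 39) ÷ lead(D) = −18x³ ÷ −2x² = 9x. Subtract (9x)·D = −18x³ + 54x² + 45x. Remainder: −12x² + 41x + 39.
Step 4: lead(−12x² + 41x + 39) ÷ lead(D) = −12x² ÷ −2x² = 6. Subtract (6)·D = −12x² + 36x + 30. Remainder: 5x + 9.

R(x) = 5x + 9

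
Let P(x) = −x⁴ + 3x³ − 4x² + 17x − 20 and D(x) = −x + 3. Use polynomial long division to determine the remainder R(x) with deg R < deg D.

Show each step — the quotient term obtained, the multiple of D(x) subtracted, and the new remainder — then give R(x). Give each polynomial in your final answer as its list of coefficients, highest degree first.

Step 1: lead(−x⁴ + 3x³ − 4x² + 17x − 20) ÷ lead(D) = −x⁴ ÷ −x = x³. Subtract (x³)·D = −x⁴ + 3x³. Remainder: −4x² + 17x − 20.
Step 2: lead(−4x² + 17x − 20) ÷ lead(D) = −4x² ÷ −x = 4x. Subtract (4x)·D = −4x² + 12x. Remainder: 5x − 20.
Step 3: lead(5x − 20) ÷ lead(D) = 5x ÷ −x = −5. Subtract (−5)·D = 5x − 15. Remainder: −5.

R = [-5]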